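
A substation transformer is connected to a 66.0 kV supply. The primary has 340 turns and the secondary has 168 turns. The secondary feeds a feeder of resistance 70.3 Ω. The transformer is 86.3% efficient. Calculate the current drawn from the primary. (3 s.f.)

I_p ≈ 266 A

V_s = 66000 × 168/340 = 32612 V.
I_s = V_s/R = 32612/70.3 = 463.89 A.
P_out = V_s I_s = 32612 × 463.89 = 1.5128×10^7 W.
P_in = P_out/η = 1.5128×10^7/0.863 = 1.7530×10^7 W.
I_p = P_in/V_p = 1.7530×10^7/66000 = 266 A.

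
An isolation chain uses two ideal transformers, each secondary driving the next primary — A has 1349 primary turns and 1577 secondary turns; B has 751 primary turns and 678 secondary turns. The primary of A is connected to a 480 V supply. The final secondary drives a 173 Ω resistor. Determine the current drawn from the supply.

After A: V = 480.00 × 1577/1349 = 561.13 V.
After B: V = 561.13 × 678/751 = 506.58 V.
I_load = 506.58/173 = 2.9282 A, so P_out = 506.58 × 2.9282 = 1483.4 W.
All ideal ⇒ P_in = P_out, so I_supply = 1483.4/480 = 3.09 A.

I_supply ≈ 3.09 A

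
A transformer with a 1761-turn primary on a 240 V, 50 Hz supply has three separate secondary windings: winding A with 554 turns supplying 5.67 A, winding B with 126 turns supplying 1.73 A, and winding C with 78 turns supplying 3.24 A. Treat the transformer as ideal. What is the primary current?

V_A = 240 × 554/1761 = 75.503 V; V_B = 240 × 126/1761 = 17.172 V; V_C = 240 × 78/1761 = 10.630 V.
P_out = V_A I_A + V_B I_B + V_C I_C = 75.503×5.67 + 17.172×1.73 + 10.630×3.24 = 428.10 + 29.708 + 34.442 = 492.25 W.
Ideal ⇒ P_in = P_out, so I_p = P_out/V_p = 492.25/240 = 2.05 A.

I_p ≈ 2.05 A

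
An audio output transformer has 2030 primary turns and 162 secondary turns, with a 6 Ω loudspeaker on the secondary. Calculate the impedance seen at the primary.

Z_p ≈ 942 Ω

Z_p = (N_p/N_s)² × Z_s = (2030/162)² × 6 = 942 Ω.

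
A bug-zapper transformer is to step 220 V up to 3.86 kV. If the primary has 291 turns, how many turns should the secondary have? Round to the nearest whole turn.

N_s = 5106 turns

N_s/N_p = V_s/V_p, so N_s = 291 × 3860/220 = 5105.7 ≈ 5106 turns.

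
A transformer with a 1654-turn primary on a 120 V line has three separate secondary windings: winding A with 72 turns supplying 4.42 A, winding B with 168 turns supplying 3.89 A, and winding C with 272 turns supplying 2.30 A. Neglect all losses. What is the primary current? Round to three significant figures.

V_A = 120 × 72/1654 = 5.2237 V; V_B = 120 × 168/1654 = 12.189 V; V_C = 120 × 272/1654 = 19.734 V.
P_out = V_A I_A + V_B I_B + V_C I_C = 5.2237×4.42 + 12.189×3.89 + 19.734×2.30 = 23.089 + 47.414 + 45.388 = 115.89 W.
Ideal ⇒ P_in = P_out, so I_p = P_out/V_p = 115.89/120 = 0.966 A.

I_p ≈ 0.966 A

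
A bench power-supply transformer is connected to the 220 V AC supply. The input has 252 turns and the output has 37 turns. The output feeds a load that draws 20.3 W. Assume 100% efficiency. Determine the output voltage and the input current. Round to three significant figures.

V_out = V_in × N_out/N_in = 220 × 37/252 = 32.302 V.
I_out = P/V_out = 20.3/32.302 = 0.62845 A.
I_in = I_out × N_out/N_in = 0.62845 × 37/252 = 0.0923 A.

V_out ≈ 32.3 V, I_in ≈ 0.0923 A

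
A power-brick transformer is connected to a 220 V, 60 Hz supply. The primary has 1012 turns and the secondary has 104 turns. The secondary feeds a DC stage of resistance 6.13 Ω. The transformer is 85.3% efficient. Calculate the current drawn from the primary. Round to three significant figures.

V_s = 220 × 104/1012 = 22.609 V.
I_s = V_s/R = 22.609/6.13 = 3.6882 A.
P_out = V_s I_s = 22.609 × 3.6882 = 83.386 W.
P_in = P_out/η = 83.386/0.853 = 97.756 W.
I_p = P_in/V_p = 97.756/220 = 0.444 A.

I_p ≈ 0.444 A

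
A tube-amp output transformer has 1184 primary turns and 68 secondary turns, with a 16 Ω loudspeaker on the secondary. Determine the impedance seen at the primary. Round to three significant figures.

Z_p ≈ 4850 Ω

Z_p = (N_p/N_s)² × Z_s = (1184/68)² × 16 = 4850 Ω.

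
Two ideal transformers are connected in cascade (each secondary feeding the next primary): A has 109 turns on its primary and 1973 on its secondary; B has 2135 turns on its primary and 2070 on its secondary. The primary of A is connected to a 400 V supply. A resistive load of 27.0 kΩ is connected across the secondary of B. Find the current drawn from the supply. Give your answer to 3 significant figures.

I_supply ≈ 4.56 A

Secondary of A: V = 400.00 × 1973/109 = 7240.4 V.
Secondary of B: V = 7240.4 × 2070/2135 = 7019.9 V.
I_load = 7019.9/27000 = 0.26000 A, so P_out = 7019.9 × 0.26000 = 1825.2 W.
All ideal ⇒ P_in = P_out, so I_supply = 1825.2/400 = 4.56 A.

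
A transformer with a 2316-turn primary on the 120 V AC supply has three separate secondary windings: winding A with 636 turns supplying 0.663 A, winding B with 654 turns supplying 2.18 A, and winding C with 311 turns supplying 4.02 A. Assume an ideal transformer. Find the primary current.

I_p ≈ 1.34 A

V_A = 120 × 636/2316 = 32.953 V; V_B = 120 × 654/2316 = 33.886 V; V_C = 120 × 311/2316 = 16.114 V.
P_out = V_A I_A + V_B I_B + V_C I_C = 32.953×0.663 + 33.886×2.18 + 16.114×4.02 = 21.848 + 73.872 + 64.778 = 160.50 W.
Ideal ⇒ P_in = P_out, so I_p = P_out/V_p = 160.50/120 = 1.34 A.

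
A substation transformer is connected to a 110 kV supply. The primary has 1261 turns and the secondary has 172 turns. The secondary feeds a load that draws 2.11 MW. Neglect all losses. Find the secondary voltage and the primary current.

V_s ≈ 15000 V, I_p ≈ 19.2 A

V_s = V_p × N_s/N_p = 110000 × 172/1261 = 15004 V.
I_s = P/V_s = 2.11×10^6/15004 = 140.63 A.
I_p = I_s × N_s/N_p = 140.63 × 172/1261 = 19.2 A.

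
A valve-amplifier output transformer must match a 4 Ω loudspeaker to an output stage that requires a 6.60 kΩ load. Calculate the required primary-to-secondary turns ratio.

Z_p/Z_s = (N_p/N_s)², so N_p/N_s = √(6600/4) = √1650 = 40.6.

N_p/N_s ≈ 40.6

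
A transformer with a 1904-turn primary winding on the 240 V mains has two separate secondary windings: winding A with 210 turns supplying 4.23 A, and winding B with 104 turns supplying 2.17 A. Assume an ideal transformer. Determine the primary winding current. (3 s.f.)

I_p ≈ 0.585 A

V_A = 240 × 210/1904 = 26.471 V; V_B = 240 × 104/1904 = 13.109 V.
P_out = V_A I_A + V_B I_B = 26.471×4.23 + 13.109×2.17 = 111.97 + 28.447 = 140.42 W.
Ideal ⇒ P_in = P_out, so I_p = P_out/V_p = 140.42/240 = 0.585 A.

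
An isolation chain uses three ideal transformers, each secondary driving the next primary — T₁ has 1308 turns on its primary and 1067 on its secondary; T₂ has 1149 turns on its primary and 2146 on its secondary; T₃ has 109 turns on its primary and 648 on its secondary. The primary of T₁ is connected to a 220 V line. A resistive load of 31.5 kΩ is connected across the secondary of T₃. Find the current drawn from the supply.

I_supply ≈ 0.573 A

Secondary of T₁: V = 220.00 × 1067/1308 = 179.46 V.
Secondary of T₂: V = 179.46 × 2146/1149 = 335.19 V.
Secondary of T₃: V = 335.19 × 648/109 = 1992.7 V.
I_load = 1992.7/31500 = 0.063260 A, so P_out = 1992.7 × 0.063260 = 126.06 W.
All ideal ⇒ P_in = P_out, so I_supply = 126.06/220 = 0.573 A.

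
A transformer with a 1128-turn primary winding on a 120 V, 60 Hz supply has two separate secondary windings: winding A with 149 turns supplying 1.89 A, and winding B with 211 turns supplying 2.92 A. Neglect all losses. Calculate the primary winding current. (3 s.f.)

V_A = 120 × 149/1128 = 15.851 V; V_B = 120 × 211/1128 = 22.447 V.
P_out = V_A I_A + V_B I_B = 15.851×1.89 + 22.447×2.92 = 29.959 + 65.545 = 95.503 W.
Ideal ⇒ P_in = P_out, so I_p = P_out/V_p = 95.503/120 = 0.796 A.

I_p ≈ 0.796 A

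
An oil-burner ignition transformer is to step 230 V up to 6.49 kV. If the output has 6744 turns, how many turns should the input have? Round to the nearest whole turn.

N_in/N_out = V_in/V_out, so N_in = 6744 × 230/6490 = 239.0 ≈ 239 turns.

N_in = 239 turns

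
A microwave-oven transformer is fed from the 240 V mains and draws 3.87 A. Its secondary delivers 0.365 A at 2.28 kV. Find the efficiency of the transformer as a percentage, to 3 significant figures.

η ≈ 89.6%

P_in = 240 × 3.87 = 928.800 W.
P_out = 2280 × 0.365 = 832.200 W.
η = P_out/P_in = 832.200/928.800 = 0.896.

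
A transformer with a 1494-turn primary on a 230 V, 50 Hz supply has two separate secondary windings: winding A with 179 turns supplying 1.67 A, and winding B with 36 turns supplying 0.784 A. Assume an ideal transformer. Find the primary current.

V_A = 230 × 179/1494 = 27.557 V; V_B = 230 × 36/1494 = 5.5422 V.
P_out = V_A I_A + V_B I_B = 27.557×1.67 + 5.5422×0.784 = 46.020 + 4.3451 = 50.365 W.
Ideal ⇒ P_in = P_out, so I_p = P_out/V_p = 50.365/230 = 0.219 A.

I_p ≈ 0.219 A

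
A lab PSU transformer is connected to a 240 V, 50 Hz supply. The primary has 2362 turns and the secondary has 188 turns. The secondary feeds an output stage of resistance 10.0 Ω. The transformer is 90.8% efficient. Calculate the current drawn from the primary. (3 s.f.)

V_s = 240 × 188/2362 = 19.102 V.
I_s = V_s/R = 19.102/10.0 = 1.9102 A.
P_out = V_s I_s = 19.102 × 1.9102 = 36.490 W.
P_in = P_out/η = 36.490/0.908 = 40.188 W.
I_p = P_in/V_p = 40.188/240 = 0.167 A.

I_p ≈ 0.167 A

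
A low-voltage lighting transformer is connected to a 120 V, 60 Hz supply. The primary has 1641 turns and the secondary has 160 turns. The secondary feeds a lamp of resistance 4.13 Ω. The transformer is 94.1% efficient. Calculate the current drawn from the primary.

V_s = 120 × 160/1641 = 11.700 V.
I_s = V_s/R = 11.700/4.13 = 2.8330 A.
P_out = V_s I_s = 11.700 × 2.8330 = 33.146 W.
P_in = P_out/η = 33.146/0.941 = 35.225 W.
I_p = P_in/V_p = 35.225/120 = 0.294 A.

I_p ≈ 0.294 A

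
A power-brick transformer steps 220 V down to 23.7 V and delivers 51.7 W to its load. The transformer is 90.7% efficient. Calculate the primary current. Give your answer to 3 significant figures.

I_p ≈ 0.259 A

P_in = P_out/η = 51.7/0.907 = 57.001 W.
I_p = P_in/V_p = 57.001/220 = 0.259 A.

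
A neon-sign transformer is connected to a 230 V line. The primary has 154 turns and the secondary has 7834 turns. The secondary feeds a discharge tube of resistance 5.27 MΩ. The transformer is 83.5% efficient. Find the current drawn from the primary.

V_s = 230 × 7834/154 = 11700 V.
I_s = V_s/R = 11700/(5.27×10^6) = 0.0022201 A.
P_out = V_s I_s = 11700 × 0.0022201 = 25.976 W.
P_in = P_out/η = 25.976/0.835 = 31.109 W.
I_p = P_in/V_p = 31.109/230 = 0.135 A.

I_p ≈ 0.135 A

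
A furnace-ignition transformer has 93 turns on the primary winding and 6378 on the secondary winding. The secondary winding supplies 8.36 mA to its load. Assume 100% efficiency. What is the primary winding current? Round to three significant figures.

I_p ≈ 0.573 A

For an ideal transformer I_p/I_s = N_s/N_p, so I_p = 0.00836 × 6378/93 = 0.573 A.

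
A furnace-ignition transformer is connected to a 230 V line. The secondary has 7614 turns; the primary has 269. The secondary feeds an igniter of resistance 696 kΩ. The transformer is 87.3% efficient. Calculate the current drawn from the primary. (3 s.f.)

V_s = 230 × 7614/269 = 6510.1 V.
I_s = V_s/R = 6510.1/696000 = 0.0093536 A.
P_out = V_s I_s = 6510.1 × 0.0093536 = 60.893 W.
P_in = P_out/η = 60.893/0.873 = 69.751 W.
I_p = P_in/V_p = 69.751/230 = 0.303 A.

I_p ≈ 0.303 A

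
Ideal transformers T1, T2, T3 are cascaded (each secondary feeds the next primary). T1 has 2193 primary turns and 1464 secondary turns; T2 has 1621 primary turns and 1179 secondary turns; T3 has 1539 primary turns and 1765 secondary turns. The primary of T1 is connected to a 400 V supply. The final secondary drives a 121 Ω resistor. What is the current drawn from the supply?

I_supply ≈ 1.03 A

After T1: V = 400.00 × 1464/2193 = 267.03 V.
After T2: V = 267.03 × 1179/1621 = 194.22 V.
After T3: V = 194.22 × 1765/1539 = 222.74 V.
I_load = 222.74/121 = 1.8408 A, so P_out = 222.74 × 1.8408 = 410.03 W.
All ideal ⇒ P_in = P_out, so I_supply = 410.03/400 = 1.03 A.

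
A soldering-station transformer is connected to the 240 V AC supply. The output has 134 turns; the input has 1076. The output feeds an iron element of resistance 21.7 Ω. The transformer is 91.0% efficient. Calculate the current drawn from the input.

V_out = 240 × 134/1076 = 29.888 V.
I_out = V_out/R = 29.888/21.7 = 1.3773 A.
P_out = V_out I_out = 29.888 × 1.3773 = 41.167 W.
P_in = P_out/η = 41.167/0.910 = 45.238 W.
I_in = P_in/V_in = 45.238/240 = 0.188 A.

I_in ≈ 0.188 A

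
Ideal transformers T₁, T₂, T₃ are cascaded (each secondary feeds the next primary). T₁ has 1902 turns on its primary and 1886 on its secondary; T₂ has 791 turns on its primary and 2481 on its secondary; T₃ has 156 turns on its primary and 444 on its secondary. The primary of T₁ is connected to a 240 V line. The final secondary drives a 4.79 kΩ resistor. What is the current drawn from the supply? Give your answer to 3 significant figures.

I_supply ≈ 3.93 A

After T₁: V = 240.00 × 1886/1902 = 237.98 V.
After T₂: V = 237.98 × 2481/791 = 746.44 V.
After T₃: V = 746.44 × 444/156 = 2124.5 V.
I_load = 2124.5/4790 = 0.44352 A, so P_out = 2124.5 × 0.44352 = 942.25 W.
All ideal ⇒ P_in = P_out, so I_supply = 942.25/240 = 3.93 A.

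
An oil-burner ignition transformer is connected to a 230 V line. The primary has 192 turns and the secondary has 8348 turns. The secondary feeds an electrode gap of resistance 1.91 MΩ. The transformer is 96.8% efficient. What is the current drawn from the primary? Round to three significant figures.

I_p ≈ 0.235 A

V_s = 230 × 8348/192 = 10000 V.
I_s = V_s/R = 10000/(1.91×10^6) = 0.0052357 A.
P_out = V_s I_s = 10000 × 0.0052357 = 52.358 W.
P_in = P_out/η = 52.358/0.968 = 54.089 W.
I_p = P_in/V_p = 54.089/230 = 0.235 A.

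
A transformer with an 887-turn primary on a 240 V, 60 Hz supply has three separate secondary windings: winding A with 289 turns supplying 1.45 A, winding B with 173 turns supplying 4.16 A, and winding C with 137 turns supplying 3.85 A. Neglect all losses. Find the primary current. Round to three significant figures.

I_p ≈ 1.88 A

V_A = 240 × 289/887 = 78.196 V; V_B = 240 × 173/887 = 46.809 V; V_C = 240 × 137/887 = 37.069 V.
P_out = V_A I_A + V_B I_B + V_C I_C = 78.196×1.45 + 46.809×4.16 + 37.069×3.85 = 113.38 + 194.73 + 142.71 = 450.83 W.
Ideal ⇒ P_in = P_out, so I_p = P_out/V_p = 450.83/240 = 1.88 A.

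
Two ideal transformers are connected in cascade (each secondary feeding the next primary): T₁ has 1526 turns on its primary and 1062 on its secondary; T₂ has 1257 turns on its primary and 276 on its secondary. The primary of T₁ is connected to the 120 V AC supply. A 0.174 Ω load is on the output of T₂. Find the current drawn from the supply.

I_supply ≈ 16.1 A

Secondary of T₁: V = 120.00 × 1062/1526 = 83.512 V.
Secondary of T₂: V = 83.512 × 276/1257 = 18.337 V.
I_load = 18.337/0.174 = 105.38 A, so P_out = 18.337 × 105.38 = 1932.4 W.
All ideal ⇒ P_in = P_out, so I_supply = 1932.4/120 = 16.1 A.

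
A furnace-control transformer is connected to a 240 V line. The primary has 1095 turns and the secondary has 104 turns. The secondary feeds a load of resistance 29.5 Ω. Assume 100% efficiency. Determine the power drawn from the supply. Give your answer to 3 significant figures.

P ≈ 17.6 W

V_s = V_p × N_s/N_p = 240 × 104/1095 = 22.795 V.
I_s = V_s/R = 22.795/29.5 = 0.77270 A.
I_p = I_s × N_s/N_p = 0.77270 × 104/1095 = 0.073388 A.
P = V_p I_p = 240 × 0.073388 = 17.6 W.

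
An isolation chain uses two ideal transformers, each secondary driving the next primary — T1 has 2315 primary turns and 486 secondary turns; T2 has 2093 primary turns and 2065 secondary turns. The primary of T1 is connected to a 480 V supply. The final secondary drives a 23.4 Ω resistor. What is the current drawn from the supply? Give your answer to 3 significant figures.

I_supply ≈ 0.880 A

Secondary of T1: V = 480.00 × 486/2315 = 100.77 V.
Secondary of T2: V = 100.77 × 2065/2093 = 99.421 V.
I_load = 99.421/23.4 = 4.2488 A, so P_out = 99.421 × 4.2488 = 422.41 W.
All ideal ⇒ P_in = P_out, so I_supply = 422.41/480 = 0.880 A.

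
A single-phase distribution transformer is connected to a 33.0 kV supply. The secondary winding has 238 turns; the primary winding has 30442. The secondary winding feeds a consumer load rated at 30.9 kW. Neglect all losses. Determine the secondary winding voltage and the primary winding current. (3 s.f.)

V_s ≈ 258 V, I_p ≈ 0.936 A

V_s = V_p × N_s/N_p = 33000 × 238/30442 = 258.00 V.
I_s = P/V_s = 30900/258.00 = 119.77 A.
I_p = I_s × N_s/N_p = 119.77 × 238/30442 = 0.936 A.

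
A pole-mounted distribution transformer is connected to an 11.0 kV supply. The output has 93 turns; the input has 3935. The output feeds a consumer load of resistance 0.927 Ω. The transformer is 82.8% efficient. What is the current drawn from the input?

I_in ≈ 8.00 A

V_out = 11000 × 93/3935 = 259.97 V.
I_out = V_out/R = 259.97/0.927 = 280.45 A.
P_out = V_out I_out = 259.97 × 280.45 = 72909 W.
P_in = P_out/η = 72909/0.828 = 88055 W.
I_in = P_in/V_in = 88055/11000 = 8.00 A.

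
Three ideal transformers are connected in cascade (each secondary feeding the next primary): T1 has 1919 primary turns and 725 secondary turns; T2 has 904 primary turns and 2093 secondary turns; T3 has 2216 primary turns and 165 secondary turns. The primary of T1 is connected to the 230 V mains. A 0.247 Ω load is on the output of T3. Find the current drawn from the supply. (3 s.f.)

After T1: V = 230.00 × 725/1919 = 86.894 V.
After T2: V = 86.894 × 2093/904 = 201.18 V.
After T3: V = 201.18 × 165/2216 = 14.980 V.
I_load = 14.980/0.247 = 60.647 A, so P_out = 14.980 × 60.647 = 908.48 W.
All ideal ⇒ P_in = P_out, so I_supply = 908.48/230 = 3.95 A.

I_supply ≈ 3.95 A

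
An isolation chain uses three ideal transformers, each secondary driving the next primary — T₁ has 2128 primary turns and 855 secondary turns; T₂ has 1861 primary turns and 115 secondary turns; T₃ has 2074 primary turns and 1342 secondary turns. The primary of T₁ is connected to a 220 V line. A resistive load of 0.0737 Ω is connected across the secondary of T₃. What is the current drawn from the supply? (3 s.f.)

Secondary of T₁: V = 220.00 × 855/2128 = 88.393 V.
Secondary of T₂: V = 88.393 × 115/1861 = 5.4622 V.
Secondary of T₃: V = 5.4622 × 1342/2074 = 3.5344 V.
I_load = 3.5344/0.0737 = 47.956 A, so P_out = 3.5344 × 47.956 = 169.50 W.
All ideal ⇒ P_in = P_out, so I_supply = 169.50/220 = 0.770 A.

I_supply ≈ 0.770 A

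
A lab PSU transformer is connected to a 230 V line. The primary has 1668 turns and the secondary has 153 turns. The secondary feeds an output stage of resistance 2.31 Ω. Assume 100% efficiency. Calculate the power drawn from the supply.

V_s = V_p × N_s/N_p = 230 × 153/1668 = 21.097 V.
I_s = V_s/R = 21.097/2.31 = 9.1330 A.
I_p = I_s × N_s/N_p = 9.1330 × 153/1668 = 0.83773 A.
P = V_p I_p = 230 × 0.83773 = 193 W.

P ≈ 193 W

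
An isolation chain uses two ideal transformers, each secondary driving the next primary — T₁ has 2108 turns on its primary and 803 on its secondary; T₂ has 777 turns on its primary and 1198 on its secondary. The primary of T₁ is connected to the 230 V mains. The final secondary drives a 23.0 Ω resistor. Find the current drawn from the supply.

I_supply ≈ 3.45 A

After T₁: V = 230.00 × 803/2108 = 87.614 V.
After T₂: V = 87.614 × 1198/777 = 135.09 V.
I_load = 135.09/23.0 = 5.8733 A, so P_out = 135.09 × 5.8733 = 793.39 W.
All ideal ⇒ P_in = P_out, so I_supply = 793.39/230 = 3.45 A.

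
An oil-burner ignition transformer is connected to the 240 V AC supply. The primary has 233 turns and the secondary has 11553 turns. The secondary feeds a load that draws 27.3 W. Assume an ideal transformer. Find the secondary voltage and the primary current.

V_s ≈ 11900 V, I_p ≈ 0.114 A

V_s = V_p × N_s/N_p = 240 × 11553/233 = 11900 V.
I_s = P/V_s = 27.3/11900 = 0.0022941 A.
I_p = I_s × N_s/N_p = 0.0022941 × 11553/233 = 0.114 A.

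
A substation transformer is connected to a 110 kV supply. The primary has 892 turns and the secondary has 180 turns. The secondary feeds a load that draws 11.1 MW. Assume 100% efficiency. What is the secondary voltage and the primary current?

V_s = V_p × N_s/N_p = 110000 × 180/892 = 22197 V.
I_s = P/V_s = 1.11×10^7/22197 = 500.06 A.
I_p = I_s × N_s/N_p = 500.06 × 180/892 = 101 A.

V_s ≈ 22200 V, I_p ≈ 101 A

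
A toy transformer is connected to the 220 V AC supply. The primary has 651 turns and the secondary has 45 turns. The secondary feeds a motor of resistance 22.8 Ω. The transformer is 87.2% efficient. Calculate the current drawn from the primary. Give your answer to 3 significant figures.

I_p ≈ 0.0529 A

V_s = 220 × 45/651 = 15.207 V.
I_s = V_s/R = 15.207/22.8 = 0.66699 A.
P_out = V_s I_s = 15.207 × 0.66699 = 10.143 W.
P_in = P_out/η = 10.143/0.872 = 11.632 W.
I_p = P_in/V_p = 11.632/220 = 0.0529 A.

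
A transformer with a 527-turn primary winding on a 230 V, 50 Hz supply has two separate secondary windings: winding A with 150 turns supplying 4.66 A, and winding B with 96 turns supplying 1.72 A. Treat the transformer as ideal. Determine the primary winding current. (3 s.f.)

I_p ≈ 1.64 A

V_A = 230 × 150/527 = 65.465 V; V_B = 230 × 96/527 = 41.898 V.
P_out = V_A I_A + V_B I_B = 65.465×4.66 + 41.898×1.72 = 305.07 + 72.064 = 377.13 W.
Ideal ⇒ P_in = P_out, so I_p = P_out/V_p = 377.13/230 = 1.64 A.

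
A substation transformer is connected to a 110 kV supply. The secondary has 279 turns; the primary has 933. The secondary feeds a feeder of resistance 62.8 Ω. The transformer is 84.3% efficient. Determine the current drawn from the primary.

I_p ≈ 186 A

V_s = 110000 × 279/933 = 32894 V.
I_s = V_s/R = 32894/62.8 = 523.79 A.
P_out = V_s I_s = 32894 × 523.79 = 1.7229×10^7 W.
P_in = P_out/η = 1.7229×10^7/0.843 = 2.0438×10^7 W.
I_p = P_in/V_p = 2.0438×10^7/110000 = 186 A.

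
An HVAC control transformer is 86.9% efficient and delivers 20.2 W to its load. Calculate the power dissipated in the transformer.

P_in = P_out/η = 20.2/0.869 = 23.2451 W.
P_loss = P_in − P_out = 23.2451 − 20.2 = 3.05 W.

P_loss ≈ 3.05 W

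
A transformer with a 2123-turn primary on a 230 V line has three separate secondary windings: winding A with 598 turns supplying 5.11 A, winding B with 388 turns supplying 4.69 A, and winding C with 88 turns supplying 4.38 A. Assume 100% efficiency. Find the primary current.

I_p ≈ 2.48 A

V_A = 230 × 598/2123 = 64.786 V; V_B = 230 × 388/2123 = 42.035 V; V_C = 230 × 88/2123 = 9.5337 V.
P_out = V_A I_A + V_B I_B + V_C I_C = 64.786×5.11 + 42.035×4.69 + 9.5337×4.38 = 331.05 + 197.14 + 41.758 = 569.96 W.
Ideal ⇒ P_in = P_out, so I_p = P_out/V_p = 569.96/230 = 2.48 A.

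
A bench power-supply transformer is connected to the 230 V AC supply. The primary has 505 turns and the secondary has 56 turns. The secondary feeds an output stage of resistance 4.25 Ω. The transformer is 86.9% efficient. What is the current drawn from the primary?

V_s = 230 × 56/505 = 25.505 V.
I_s = V_s/R = 25.505/4.25 = 6.0012 A.
P_out = V_s I_s = 25.505 × 6.0012 = 153.06 W.
P_in = P_out/η = 153.06/0.869 = 176.13 W.
I_p = P_in/V_p = 176.13/230 = 0.766 A.

I_p ≈ 0.766 A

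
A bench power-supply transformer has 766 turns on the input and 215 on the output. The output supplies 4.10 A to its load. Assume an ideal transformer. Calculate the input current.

I_in ≈ 1.15 A

For an ideal transformer I_in/I_out = N_out/N_in, so I_in = 4.10 × 215/766 = 1.15 A.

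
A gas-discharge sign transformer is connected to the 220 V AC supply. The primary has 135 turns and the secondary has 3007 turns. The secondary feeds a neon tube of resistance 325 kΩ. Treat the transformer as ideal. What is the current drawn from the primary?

V_s = V_p × N_s/N_p = 220 × 3007/135 = 4900.3 V.
I_s = V_s/R = 4900.3/325000 = 0.015078 A.
For an ideal transformer I_p N_p = I_s N_s, so I_p = 0.015078 × 3007/135 = 0.336 A.

I_p ≈ 0.336 A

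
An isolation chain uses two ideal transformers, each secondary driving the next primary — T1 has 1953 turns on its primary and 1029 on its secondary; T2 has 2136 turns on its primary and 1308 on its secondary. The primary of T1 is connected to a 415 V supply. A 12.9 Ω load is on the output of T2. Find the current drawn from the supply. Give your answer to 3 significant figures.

After T1: V = 415.00 × 1029/1953 = 218.66 V.
After T2: V = 218.66 × 1308/2136 = 133.90 V.
I_load = 133.90/12.9 = 10.380 A, so P_out = 133.90 × 10.380 = 1389.8 W.
All ideal ⇒ P_in = P_out, so I_supply = 1389.8/415 = 3.35 A.

I_supply ≈ 3.35 A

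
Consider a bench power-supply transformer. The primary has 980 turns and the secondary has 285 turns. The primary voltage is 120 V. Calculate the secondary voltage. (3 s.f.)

V_s ≈ 34.9 V

V_s/V_p = N_s/N_p, so V_s = 120 × 285/980 = 34.9 V.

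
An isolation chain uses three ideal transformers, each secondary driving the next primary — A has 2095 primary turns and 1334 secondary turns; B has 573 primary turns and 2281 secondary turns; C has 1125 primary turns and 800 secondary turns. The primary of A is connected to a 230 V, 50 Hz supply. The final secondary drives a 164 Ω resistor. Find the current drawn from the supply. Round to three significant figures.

I_supply ≈ 4.56 A

Secondary of A: V = 230.00 × 1334/2095 = 146.45 V.
Secondary of B: V = 146.45 × 2281/573 = 583.00 V.
Secondary of C: V = 583.00 × 800/1125 = 414.58 V.
I_load = 414.58/164 = 2.5279 A, so P_out = 414.58 × 2.5279 = 1048.0 W.
All ideal ⇒ P_in = P_out, so I_supply = 1048.0/230 = 4.56 A.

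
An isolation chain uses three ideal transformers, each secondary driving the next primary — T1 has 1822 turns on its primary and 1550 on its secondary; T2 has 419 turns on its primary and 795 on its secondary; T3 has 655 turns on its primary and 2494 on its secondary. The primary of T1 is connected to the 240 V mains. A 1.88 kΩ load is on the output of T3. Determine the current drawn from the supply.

I_supply ≈ 4.82 A

Secondary of T1: V = 240.00 × 1550/1822 = 204.17 V.
Secondary of T2: V = 204.17 × 795/419 = 387.39 V.
Secondary of T3: V = 387.39 × 2494/655 = 1475.0 V.
I_load = 1475.0/1880 = 0.78459 A, so P_out = 1475.0 × 0.78459 = 1157.3 W.
All ideal ⇒ P_in = P_out, so I_supply = 1157.3/240 = 4.82 A.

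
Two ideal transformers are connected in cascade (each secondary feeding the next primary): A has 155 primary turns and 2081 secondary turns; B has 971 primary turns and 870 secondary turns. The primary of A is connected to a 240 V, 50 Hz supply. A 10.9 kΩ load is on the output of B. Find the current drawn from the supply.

Secondary of A: V = 240.00 × 2081/155 = 3222.2 V.
Secondary of B: V = 3222.2 × 870/971 = 2887.0 V.
I_load = 2887.0/10900 = 0.26487 A, so P_out = 2887.0 × 0.26487 = 764.67 W.
All ideal ⇒ P_in = P_out, so I_supply = 764.67/240 = 3.19 A.

I_supply ≈ 3.19 A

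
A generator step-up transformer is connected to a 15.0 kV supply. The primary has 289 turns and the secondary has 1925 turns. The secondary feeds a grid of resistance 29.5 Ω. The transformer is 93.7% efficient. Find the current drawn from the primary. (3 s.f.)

I_p ≈ 24100 A

V_s = 15000 × 1925/289 = 99913 V.
I_s = V_s/R = 99913/29.5 = 3386.9 A.
P_out = V_s I_s = 99913 × 3386.9 = 3.3840×10^8 W.
P_in = P_out/η = 3.3840×10^8/0.937 = 3.6115×10^8 W.
I_p = P_in/V_p = 3.6115×10^8/15000 = 24100 A.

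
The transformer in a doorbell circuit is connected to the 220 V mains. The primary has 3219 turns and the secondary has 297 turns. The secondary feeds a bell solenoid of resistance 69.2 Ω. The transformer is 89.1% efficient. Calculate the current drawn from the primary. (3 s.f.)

I_p ≈ 0.0304 A

V_s = 220 × 297/3219 = 20.298 V.
I_s = V_s/R = 20.298/69.2 = 0.29333 A.
P_out = V_s I_s = 20.298 × 0.29333 = 5.9540 W.
P_in = P_out/η = 5.9540/0.891 = 6.6824 W.
I_p = P_in/V_p = 6.6824/220 = 0.0304 A.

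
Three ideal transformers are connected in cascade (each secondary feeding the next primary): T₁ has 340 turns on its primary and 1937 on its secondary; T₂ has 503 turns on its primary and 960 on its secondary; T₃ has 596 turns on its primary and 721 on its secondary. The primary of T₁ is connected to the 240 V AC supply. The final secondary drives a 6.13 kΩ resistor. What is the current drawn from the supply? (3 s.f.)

I_supply ≈ 6.77 A

After T₁: V = 240.00 × 1937/340 = 1367.3 V.
After T₂: V = 1367.3 × 960/503 = 2609.5 V.
After T₃: V = 2609.5 × 721/596 = 3156.9 V.
I_load = 3156.9/6130 = 0.51498 A, so P_out = 3156.9 × 0.51498 = 1625.7 W.
All ideal ⇒ P_in = P_out, so I_supply = 1625.7/240 = 6.77 A.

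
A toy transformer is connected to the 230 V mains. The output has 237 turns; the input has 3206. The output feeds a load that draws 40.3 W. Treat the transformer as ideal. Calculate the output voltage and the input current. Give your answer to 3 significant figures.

V_out ≈ 17.0 V, I_in ≈ 0.175 A

V_out = V_in × N_out/N_in = 230 × 237/3206 = 17.002 V.
I_out = P/V_out = 40.3/17.002 = 2.3702 A.
I_in = I_out × N_out/N_in = 2.3702 × 237/3206 = 0.175 A.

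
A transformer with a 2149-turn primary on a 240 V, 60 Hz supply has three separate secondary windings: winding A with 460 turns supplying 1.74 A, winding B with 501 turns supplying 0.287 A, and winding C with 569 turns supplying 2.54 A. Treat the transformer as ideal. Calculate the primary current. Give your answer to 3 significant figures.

V_A = 240 × 460/2149 = 51.373 V; V_B = 240 × 501/2149 = 55.952 V; V_C = 240 × 569/2149 = 63.546 V.
P_out = V_A I_A + V_B I_B + V_C I_C = 51.373×1.74 + 55.952×0.287 + 63.546×2.54 = 89.389 + 16.058 + 161.41 = 266.85 W.
Ideal ⇒ P_in = P_out, so I_p = P_out/V_p = 266.85/240 = 1.11 A.

I_p ≈ 1.11 A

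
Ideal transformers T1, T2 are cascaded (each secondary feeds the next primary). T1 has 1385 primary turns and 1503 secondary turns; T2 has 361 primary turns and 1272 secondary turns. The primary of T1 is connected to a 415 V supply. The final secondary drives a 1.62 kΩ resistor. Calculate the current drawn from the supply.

I_supply ≈ 3.75 A

Secondary of T1: V = 415.00 × 1503/1385 = 450.36 V.
Secondary of T2: V = 450.36 × 1272/361 = 1586.9 V.
I_load = 1586.9/1620 = 0.97954 A, so P_out = 1586.9 × 0.97954 = 1554.4 W.
All ideal ⇒ P_in = P_out, so I_supply = 1554.4/415 = 3.75 A.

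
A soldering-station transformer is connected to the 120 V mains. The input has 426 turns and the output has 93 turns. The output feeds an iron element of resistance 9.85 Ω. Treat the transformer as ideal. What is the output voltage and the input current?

V_out = V_in × N_out/N_in = 120 × 93/426 = 26.197 V.
I_out = V_out/R = 26.197/9.85 = 2.6596 A.
I_in = I_out × N_out/N_in = 2.6596 × 93/426 = 0.581 A.

V_out ≈ 26.2 V, I_in ≈ 0.581 A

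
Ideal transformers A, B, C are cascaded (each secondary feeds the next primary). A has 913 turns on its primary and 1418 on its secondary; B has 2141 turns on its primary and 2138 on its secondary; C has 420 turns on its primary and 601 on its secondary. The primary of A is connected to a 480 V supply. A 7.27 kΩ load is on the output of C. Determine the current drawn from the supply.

Secondary of A: V = 480.00 × 1418/913 = 745.50 V.
Secondary of B: V = 745.50 × 2138/2141 = 744.45 V.
Secondary of C: V = 744.45 × 601/420 = 1065.3 V.
I_load = 1065.3/7270 = 0.14653 A, so P_out = 1065.3 × 0.14653 = 156.10 W.
All ideal ⇒ P_in = P_out, so I_supply = 156.10/480 = 0.325 A.

I_supply ≈ 0.325 A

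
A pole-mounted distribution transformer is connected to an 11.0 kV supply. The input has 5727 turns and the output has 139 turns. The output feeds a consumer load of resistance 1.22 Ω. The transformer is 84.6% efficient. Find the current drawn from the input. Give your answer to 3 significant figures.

I_in ≈ 6.28 A

V_out = 11000 × 139/5727 = 266.98 V.
I_out = V_out/R = 266.98/1.22 = 218.84 A.
P_out = V_out I_out = 266.98 × 218.84 = 58425 W.
P_in = P_out/η = 58425/0.846 = 69061 W.
I_in = P_in/V_in = 69061/11000 = 6.28 A.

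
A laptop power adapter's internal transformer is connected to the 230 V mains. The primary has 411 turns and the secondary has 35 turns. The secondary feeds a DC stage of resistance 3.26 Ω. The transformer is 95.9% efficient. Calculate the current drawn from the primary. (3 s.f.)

I_p ≈ 0.534 A

V_s = 230 × 35/411 = 19.586 V.
I_s = V_s/R = 19.586/3.26 = 6.0081 A.
P_out = V_s I_s = 19.586 × 6.0081 = 117.68 W.
P_in = P_out/η = 117.68/0.959 = 122.71 W.
I_p = P_in/V_p = 122.71/230 = 0.534 A.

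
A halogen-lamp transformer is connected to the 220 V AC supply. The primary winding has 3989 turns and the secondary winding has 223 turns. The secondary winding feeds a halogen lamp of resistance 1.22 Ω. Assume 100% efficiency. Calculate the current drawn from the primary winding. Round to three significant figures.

V_s = V_p × N_s/N_p = 220 × 223/3989 = 12.299 V.
I_s = V_s/R = 12.299/1.22 = 10.081 A.
For an ideal transformer I_p N_p = I_s N_s, so I_p = 10.081 × 223/3989 = 0.564 A.

I_p ≈ 0.564 A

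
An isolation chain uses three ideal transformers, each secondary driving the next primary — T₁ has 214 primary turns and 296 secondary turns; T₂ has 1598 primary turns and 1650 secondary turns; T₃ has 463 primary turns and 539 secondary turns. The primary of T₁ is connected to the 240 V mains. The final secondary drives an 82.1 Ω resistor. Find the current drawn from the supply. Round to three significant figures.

Secondary of T₁: V = 240.00 × 296/214 = 331.96 V.
Secondary of T₂: V = 331.96 × 1650/1598 = 342.76 V.
Secondary of T₃: V = 342.76 × 539/463 = 399.03 V.
I_load = 399.03/82.1 = 4.8603 A, so P_out = 399.03 × 4.8603 = 1939.4 W.
All ideal ⇒ P_in = P_out, so I_supply = 1939.4/240 = 8.08 A.

I_supply ≈ 8.08 A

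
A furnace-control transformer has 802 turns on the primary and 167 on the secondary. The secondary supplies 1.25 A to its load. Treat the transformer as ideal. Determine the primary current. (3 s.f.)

For an ideal transformer I_p/I_s = N_s/N_p, so I_p = 1.25 × 167/802 = 0.260 A.

I_p ≈ 0.260 A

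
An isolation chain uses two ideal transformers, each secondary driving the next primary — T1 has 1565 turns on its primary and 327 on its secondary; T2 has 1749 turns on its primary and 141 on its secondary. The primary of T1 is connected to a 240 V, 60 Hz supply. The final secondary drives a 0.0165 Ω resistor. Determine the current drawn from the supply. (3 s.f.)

Secondary of T1: V = 240.00 × 327/1565 = 50.147 V.
Secondary of T2: V = 50.147 × 141/1749 = 4.0427 V.
I_load = 4.0427/0.0165 = 245.01 A, so P_out = 4.0427 × 245.01 = 990.52 W.
All ideal ⇒ P_in = P_out, so I_supply = 990.52/240 = 4.13 A.

I_supply ≈ 4.13 A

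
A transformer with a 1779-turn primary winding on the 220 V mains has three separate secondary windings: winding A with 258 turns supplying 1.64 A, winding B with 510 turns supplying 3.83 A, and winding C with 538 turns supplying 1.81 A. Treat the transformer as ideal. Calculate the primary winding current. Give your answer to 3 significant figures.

V_A = 220 × 258/1779 = 31.906 V; V_B = 220 × 510/1779 = 63.069 V; V_C = 220 × 538/1779 = 66.532 V.
P_out = V_A I_A + V_B I_B + V_C I_C = 31.906×1.64 + 63.069×3.83 + 66.532×1.81 = 52.325 + 241.55 + 120.42 = 414.30 W.
Ideal ⇒ P_in = P_out, so I_p = P_out/V_p = 414.30/220 = 1.88 A.

I_p ≈ 1.88 A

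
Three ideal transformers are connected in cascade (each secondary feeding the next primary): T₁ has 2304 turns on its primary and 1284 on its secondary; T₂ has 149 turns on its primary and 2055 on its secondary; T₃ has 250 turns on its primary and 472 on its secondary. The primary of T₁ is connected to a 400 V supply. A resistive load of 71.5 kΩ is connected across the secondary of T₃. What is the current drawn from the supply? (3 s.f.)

After T₁: V = 400.00 × 1284/2304 = 222.92 V.
After T₂: V = 222.92 × 2055/149 = 3074.5 V.
After T₃: V = 3074.5 × 472/250 = 5804.6 V.
I_load = 5804.6/71500 = 0.081183 A, so P_out = 5804.6 × 0.081183 = 471.23 W.
All ideal ⇒ P_in = P_out, so I_supply = 471.23/400 = 1.18 A.

I_supply ≈ 1.18 A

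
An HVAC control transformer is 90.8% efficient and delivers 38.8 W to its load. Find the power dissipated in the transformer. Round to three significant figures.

P_in = P_out/η = 38.8/0.908 = 42.7313 W.
P_loss = P_in − P_out = 42.7313 − 38.8 = 3.93 W.

P_loss ≈ 3.93 W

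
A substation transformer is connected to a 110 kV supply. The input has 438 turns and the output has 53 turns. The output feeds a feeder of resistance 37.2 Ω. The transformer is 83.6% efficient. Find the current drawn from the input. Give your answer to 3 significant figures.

I_in ≈ 51.8 A

V_out = 110000 × 53/438 = 13311 V.
I_out = V_out/R = 13311/37.2 = 357.81 A.
P_out = V_out I_out = 13311 × 357.81 = 4.7626×10^6 W.
P_in = P_out/η = 4.7626×10^6/0.836 = 5.6969×10^6 W.
I_in = P_in/V_in = 5.6969×10^6/110000 = 51.8 A.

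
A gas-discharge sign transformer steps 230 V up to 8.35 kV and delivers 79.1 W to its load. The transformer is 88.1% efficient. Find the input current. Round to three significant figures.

I_in ≈ 0.390 A

P_in = P_out/η = 79.1/0.881 = 89.784 W.
I_in = P_in/V_in = 89.784/230 = 0.390 A.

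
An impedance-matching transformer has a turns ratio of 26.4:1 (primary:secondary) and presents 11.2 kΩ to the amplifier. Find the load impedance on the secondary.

Z_s ≈ 16.1 Ω

Z_s = Z_p/(N_p/N_s)² = 11200/26.4² = 16.1 Ω.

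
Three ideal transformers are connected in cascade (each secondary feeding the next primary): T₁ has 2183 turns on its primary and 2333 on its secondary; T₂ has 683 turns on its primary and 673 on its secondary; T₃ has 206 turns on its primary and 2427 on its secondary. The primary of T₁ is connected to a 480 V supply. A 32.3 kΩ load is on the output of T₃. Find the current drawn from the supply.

After T₁: V = 480.00 × 2333/2183 = 512.98 V.
After T₂: V = 512.98 × 673/683 = 505.47 V.
After T₃: V = 505.47 × 2427/206 = 5955.2 V.
I_load = 5955.2/32300 = 0.18437 A, so P_out = 5955.2 × 0.18437 = 1098.0 W.
All ideal ⇒ P_in = P_out, so I_supply = 1098.0/480 = 2.29 A.

I_supply ≈ 2.29 A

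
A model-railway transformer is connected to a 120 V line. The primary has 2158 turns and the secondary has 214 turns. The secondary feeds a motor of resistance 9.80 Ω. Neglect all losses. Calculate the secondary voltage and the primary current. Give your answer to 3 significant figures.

V_s ≈ 11.9 V, I_p ≈ 0.120 A

V_s = V_p × N_s/N_p = 120 × 214/2158 = 11.900 V.
I_s = V_s/R = 11.900/9.80 = 1.2143 A.
I_p = I_s × N_s/N_p = 1.2143 × 214/2158 = 0.120 A.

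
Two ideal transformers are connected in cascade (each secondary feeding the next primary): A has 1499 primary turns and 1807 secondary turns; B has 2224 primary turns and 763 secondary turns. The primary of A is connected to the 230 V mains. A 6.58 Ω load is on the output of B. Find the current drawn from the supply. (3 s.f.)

I_supply ≈ 5.98 A

After A: V = 230.00 × 1807/1499 = 277.26 V.
After B: V = 277.26 × 763/2224 = 95.120 V.
I_load = 95.120/6.58 = 14.456 A, so P_out = 95.120 × 14.456 = 1375.1 W.
All ideal ⇒ P_in = P_out, so I_supply = 1375.1/230 = 5.98 A.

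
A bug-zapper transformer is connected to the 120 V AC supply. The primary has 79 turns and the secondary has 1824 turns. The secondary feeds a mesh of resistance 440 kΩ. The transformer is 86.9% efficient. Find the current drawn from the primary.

I_p ≈ 0.167 A

V_s = 120 × 1824/79 = 2770.6 V.
I_s = V_s/R = 2770.6/440000 = 0.0062969 A.
P_out = V_s I_s = 2770.6 × 0.0062969 = 17.446 W.
P_in = P_out/η = 17.446/0.869 = 20.076 W.
I_p = P_in/V_p = 20.076/120 = 0.167 A.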